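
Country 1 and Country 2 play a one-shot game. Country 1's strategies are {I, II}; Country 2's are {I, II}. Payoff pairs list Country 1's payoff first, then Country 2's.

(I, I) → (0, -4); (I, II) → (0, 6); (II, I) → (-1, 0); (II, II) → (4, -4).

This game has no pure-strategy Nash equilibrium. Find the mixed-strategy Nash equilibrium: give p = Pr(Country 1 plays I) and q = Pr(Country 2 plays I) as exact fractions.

p = 2/7, q = 4/5

In a mixed NE each player is indifferent between their pure strategies, so the opponent's mix sets the indifference.
Country 2 indifferent between I and II: p·(-4) + (1−p)·0 = p·6 + (1−p)·(-4) ⟹ 0 + (-4)p = (-4) + 10p ⟹ p = 2/7.
Country 1 indifferent between I and II: q·0 + (1−q)·0 = q·(-1) + (1−q)·4 ⟹ 0 + 0q = 4 + (-5)q ⟹ q = 4/5.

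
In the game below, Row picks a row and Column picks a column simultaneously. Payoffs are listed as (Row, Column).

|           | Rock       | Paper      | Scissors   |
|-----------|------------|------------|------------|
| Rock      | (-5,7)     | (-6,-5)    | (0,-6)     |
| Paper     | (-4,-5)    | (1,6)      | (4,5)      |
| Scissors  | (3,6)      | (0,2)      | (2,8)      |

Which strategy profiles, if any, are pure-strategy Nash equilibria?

Find each player's best response to every opponent strategy; NE are the intersections.
Row's best responses — vs Rock: Scissors (payoff 3); vs Paper: Paper (payoff 1); vs Scissors: Paper (payoff 4).
Column's best responses — vs Rock: Rock (payoff 7); vs Paper: Paper (payoff 6); vs Scissors: Scissors (payoff 8).
The only mutual best response is (Paper, Paper); neither player gains by switching there.

(Paper, Paper)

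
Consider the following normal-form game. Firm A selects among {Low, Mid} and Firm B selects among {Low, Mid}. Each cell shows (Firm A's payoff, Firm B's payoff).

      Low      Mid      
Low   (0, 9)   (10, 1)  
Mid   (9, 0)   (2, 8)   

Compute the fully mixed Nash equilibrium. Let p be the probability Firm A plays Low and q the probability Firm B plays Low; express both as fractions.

p = 1/2, q = 8/17

In a mixed NE each player is indifferent between their pure strategies, so the opponent's mix sets the indifference.
Firm B indifferent between Low and Mid: p·9 + (1−p)·0 = p·1 + (1−p)·8 ⟹ 0 + 9p = 8 + (-7)p ⟹ p = 1/2.
Firm A indifferent between Low and Mid: q·0 + (1−q)·10 = q·9 + (1−q)·2 ⟹ 10 + (-10)q = 2 + 7q ⟹ q = 8/17.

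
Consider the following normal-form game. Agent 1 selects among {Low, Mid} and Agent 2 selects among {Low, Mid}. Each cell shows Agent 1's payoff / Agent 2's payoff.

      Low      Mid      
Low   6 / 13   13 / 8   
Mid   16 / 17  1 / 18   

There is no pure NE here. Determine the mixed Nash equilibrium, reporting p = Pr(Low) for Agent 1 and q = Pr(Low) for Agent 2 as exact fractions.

Each player's mixing probability is pinned down by making the *other* player indifferent.
Agent 2 indifferent between Low and Mid: p·13 + (1−p)·17 = p·8 + (1−p)·18 ⟹ 17 + (-4)p = 18 + (-10)p ⟹ p = 1/6.
Agent 1 indifferent between Low and Mid: q·6 + (1−q)·13 = q·16 + (1−q)·1 ⟹ 13 + (-7)q = 1 + 15q ⟹ q = 6/11.

p = 1/6, q = 6/11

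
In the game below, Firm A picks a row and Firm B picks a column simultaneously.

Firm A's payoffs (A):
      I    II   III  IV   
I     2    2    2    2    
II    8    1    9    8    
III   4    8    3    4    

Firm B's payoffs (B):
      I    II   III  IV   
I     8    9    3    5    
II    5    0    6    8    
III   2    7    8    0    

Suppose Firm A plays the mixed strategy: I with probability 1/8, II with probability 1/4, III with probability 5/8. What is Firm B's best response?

Compute Firm B's expected payoff from each pure strategy against the given mix.
I: (1/8)·8 + (1/4)·5 + (5/8)·2 = 7/2
II: (1/8)·9 + (1/4)·0 + (5/8)·7 = 11/2
III: (1/8)·3 + (1/4)·6 + (5/8)·8 = 55/8
IV: (1/8)·5 + (1/4)·8 + (5/8)·0 = 21/8
Highest expected payoff is 55/8, from III.

III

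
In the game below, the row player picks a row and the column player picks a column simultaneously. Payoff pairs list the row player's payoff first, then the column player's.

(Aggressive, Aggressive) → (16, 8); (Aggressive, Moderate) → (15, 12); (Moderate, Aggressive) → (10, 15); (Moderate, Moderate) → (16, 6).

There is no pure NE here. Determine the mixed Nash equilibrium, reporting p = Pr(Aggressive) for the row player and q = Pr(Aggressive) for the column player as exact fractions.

In a mixed NE each player is indifferent between their pure strategies, so the opponent's mix sets the indifference.
The column player indifferent between Aggressive and Moderate: p·8 + (1−p)·15 = p·12 + (1−p)·6 ⟹ 15 + (-7)p = 6 + 6p ⟹ p = 9/13.
The row player indifferent between Aggressive and Moderate: q·16 + (1−q)·15 = q·10 + (1−q)·16 ⟹ 15 + 1q = 16 + (-6)q ⟹ q = 1/7.

p = 9/13, q = 1/7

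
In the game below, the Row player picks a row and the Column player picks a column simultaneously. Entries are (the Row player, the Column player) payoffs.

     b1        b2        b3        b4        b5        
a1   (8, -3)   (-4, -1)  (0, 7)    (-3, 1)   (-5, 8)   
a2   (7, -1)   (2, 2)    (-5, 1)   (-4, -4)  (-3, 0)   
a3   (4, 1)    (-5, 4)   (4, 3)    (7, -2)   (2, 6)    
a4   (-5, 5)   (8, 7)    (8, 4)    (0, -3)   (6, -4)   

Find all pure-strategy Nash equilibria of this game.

(a4, b2)

Find each player's best response to every opponent strategy; NE are the intersections.
The Row player's best responses — vs b1: a1 (payoff 8); vs b2: a4 (payoff 8); vs b3: a4 (payoff 8); vs b4: a3 (payoff 7); vs b5: a4 (payoff 6).
The Column player's best responses — vs a1: b5 (payoff 8); vs a2: b2 (payoff 2); vs a3: b5 (payoff 6); vs a4: b2 (payoff 7).
The only mutual best response is (a4, b2); neither player gains by switching there.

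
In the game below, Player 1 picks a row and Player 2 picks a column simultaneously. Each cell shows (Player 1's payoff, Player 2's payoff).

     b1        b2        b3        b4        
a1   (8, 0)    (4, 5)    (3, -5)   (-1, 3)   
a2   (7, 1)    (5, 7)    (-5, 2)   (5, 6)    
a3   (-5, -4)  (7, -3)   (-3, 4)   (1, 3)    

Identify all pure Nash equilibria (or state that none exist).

No pure-strategy Nash equilibrium

A profile is a Nash equilibrium when each player is best-responding to the other.
Player 1's best responses — vs b1: a1 (payoff 8); vs b2: a3 (payoff 7); vs b3: a1 (payoff 3); vs b4: a2 (payoff 5).
Player 2's best responses — vs a1: b2 (payoff 5); vs a2: b2 (payoff 7); vs a3: b3 (payoff 4).
No cell has both players best-responding. For instance, Player 1's best reply to b2 is a3, but against a3 Player 2 prefers b3 over b2.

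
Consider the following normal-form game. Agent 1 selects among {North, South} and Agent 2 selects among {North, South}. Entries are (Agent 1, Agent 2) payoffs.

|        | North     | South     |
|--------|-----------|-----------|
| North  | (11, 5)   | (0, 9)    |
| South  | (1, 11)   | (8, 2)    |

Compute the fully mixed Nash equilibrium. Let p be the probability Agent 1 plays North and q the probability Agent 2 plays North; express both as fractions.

p = 9/13, q = 4/9

In a mixed NE each player is indifferent between their pure strategies, so the opponent's mix sets the indifference.
Agent 2 indifferent between North and South: p·5 + (1−p)·11 = p·9 + (1−p)·2 ⟹ 11 + (-6)p = 2 + 7p ⟹ p = 9/13.
Agent 1 indifferent between North and South: q·11 + (1−q)·0 = q·1 + (1−q)·8 ⟹ 0 + 11q = 8 + (-7)q ⟹ q = 4/9.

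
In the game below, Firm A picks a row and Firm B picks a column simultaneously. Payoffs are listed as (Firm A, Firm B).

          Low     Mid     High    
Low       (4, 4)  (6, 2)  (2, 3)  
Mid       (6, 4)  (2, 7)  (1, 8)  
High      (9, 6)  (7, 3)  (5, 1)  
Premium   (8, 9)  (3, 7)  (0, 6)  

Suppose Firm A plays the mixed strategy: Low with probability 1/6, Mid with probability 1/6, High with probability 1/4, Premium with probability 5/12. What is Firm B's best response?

Low

Compute Firm B's expected payoff from each pure strategy against the given mix.
Low: (1/6)·4 + (1/6)·4 + (1/4)·6 + (5/12)·9 = 79/12
Mid: (1/6)·2 + (1/6)·7 + (1/4)·3 + (5/12)·7 = 31/6
High: (1/6)·3 + (1/6)·8 + (1/4)·1 + (5/12)·6 = 55/12
Highest expected payoff is 79/12, from Low.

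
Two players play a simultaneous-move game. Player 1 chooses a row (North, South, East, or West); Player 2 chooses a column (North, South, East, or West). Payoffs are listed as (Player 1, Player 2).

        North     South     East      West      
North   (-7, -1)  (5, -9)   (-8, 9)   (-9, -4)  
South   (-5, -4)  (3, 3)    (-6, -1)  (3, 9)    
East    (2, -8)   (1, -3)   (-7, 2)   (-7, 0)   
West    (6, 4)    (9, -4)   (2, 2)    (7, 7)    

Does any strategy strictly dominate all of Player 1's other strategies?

West

A strategy is strictly dominant if it gives Player 1 a strictly higher payoff than every other strategy, against every choice by the opponent.
West strictly dominates: vs North: 6 > each of {-7, -5, 2}; vs South: 9 > each of {5, 3, 1}; vs East: 2 > each of {-8, -6, -7}; vs West: 7 > each of {-9, 3, -7}.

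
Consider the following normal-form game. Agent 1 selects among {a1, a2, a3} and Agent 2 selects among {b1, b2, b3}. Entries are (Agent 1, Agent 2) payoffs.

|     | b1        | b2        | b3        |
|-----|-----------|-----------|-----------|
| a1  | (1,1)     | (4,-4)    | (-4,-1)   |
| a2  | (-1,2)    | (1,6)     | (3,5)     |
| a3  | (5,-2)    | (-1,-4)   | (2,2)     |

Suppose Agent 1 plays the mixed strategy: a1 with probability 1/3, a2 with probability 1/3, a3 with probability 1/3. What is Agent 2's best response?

b3

Compute Agent 2's expected payoff from each pure strategy against the given mix.
b1: (1/3)·1 + (1/3)·2 + (1/3)·(-2) = 1/3
b2: (1/3)·(-4) + (1/3)·6 + (1/3)·(-4) = -2/3
b3: (1/3)·(-1) + (1/3)·5 + (1/3)·2 = 2
Highest expected payoff is 2, from b3.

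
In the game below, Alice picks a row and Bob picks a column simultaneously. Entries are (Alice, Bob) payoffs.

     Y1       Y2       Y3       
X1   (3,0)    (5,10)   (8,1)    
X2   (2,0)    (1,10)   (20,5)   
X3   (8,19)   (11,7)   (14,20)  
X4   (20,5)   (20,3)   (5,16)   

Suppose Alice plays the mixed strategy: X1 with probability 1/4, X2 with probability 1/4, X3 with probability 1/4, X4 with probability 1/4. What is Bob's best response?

Y3

Compute Bob's expected payoff from each pure strategy against the given mix.
Y1: (1/4)·0 + (1/4)·0 + (1/4)·19 + (1/4)·5 = 6
Y2: (1/4)·10 + (1/4)·10 + (1/4)·7 + (1/4)·3 = 15/2
Y3: (1/4)·1 + (1/4)·5 + (1/4)·20 + (1/4)·16 = 21/2
Highest expected payoff is 21/2, from Y3.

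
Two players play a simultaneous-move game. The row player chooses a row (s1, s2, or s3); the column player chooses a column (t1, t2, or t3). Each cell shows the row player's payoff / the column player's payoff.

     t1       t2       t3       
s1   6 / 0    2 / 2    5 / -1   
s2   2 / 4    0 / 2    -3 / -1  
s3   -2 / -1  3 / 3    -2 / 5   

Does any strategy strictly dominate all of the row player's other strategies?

None

Check whether one of the row player's strategies beats all alternatives regardless of what the opponent does.
s1 is not dominant: against t2, s3 gives 3 > 2.
s2 is not dominant: against t1, s1 gives 6 > 2.
s3 is not dominant: against t1, s1 gives 6 > -2.
No single strategy is best against every opponent action.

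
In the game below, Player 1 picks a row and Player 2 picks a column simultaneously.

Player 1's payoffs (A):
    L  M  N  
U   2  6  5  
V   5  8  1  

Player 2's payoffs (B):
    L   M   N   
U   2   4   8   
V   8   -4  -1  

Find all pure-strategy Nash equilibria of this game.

A profile is a Nash equilibrium when each player is best-responding to the other.
Player 1's best responses — vs L: V (payoff 5); vs M: V (payoff 8); vs N: U (payoff 5).
Player 2's best responses — vs U: N (payoff 8); vs V: L (payoff 8).
Mutual best responses occur at (U, N) and (V, L); at each, neither player gains by switching.

(U, N) and (V, L)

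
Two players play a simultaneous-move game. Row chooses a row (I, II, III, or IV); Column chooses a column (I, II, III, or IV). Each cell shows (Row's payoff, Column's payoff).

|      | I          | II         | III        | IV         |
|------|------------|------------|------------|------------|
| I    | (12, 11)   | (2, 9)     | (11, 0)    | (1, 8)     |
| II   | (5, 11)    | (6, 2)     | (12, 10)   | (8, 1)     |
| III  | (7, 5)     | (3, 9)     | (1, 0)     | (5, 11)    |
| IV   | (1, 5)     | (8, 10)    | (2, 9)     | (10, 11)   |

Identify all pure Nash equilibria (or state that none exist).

(I, I) and (IV, IV)

Find each player's best response to every opponent strategy; NE are the intersections.
Row's best responses — vs I: I (payoff 12); vs II: IV (payoff 8); vs III: II (payoff 12); vs IV: IV (payoff 10).
Column's best responses — vs I: I (payoff 11); vs II: I (payoff 11); vs III: IV (payoff 11); vs IV: IV (payoff 11).
Mutual best responses occur at (I, I) and (IV, IV); at each, neither player gains by switching.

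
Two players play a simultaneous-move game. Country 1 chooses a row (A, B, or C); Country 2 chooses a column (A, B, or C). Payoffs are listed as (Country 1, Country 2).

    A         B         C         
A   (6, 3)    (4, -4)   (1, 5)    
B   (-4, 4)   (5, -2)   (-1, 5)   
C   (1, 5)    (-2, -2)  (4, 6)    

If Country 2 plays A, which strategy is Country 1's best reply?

With Country 2 fixed at A, Country 1's payoffs are: A → 6, B → -4, C → 1.
The maximum is 6, achieved by A.

A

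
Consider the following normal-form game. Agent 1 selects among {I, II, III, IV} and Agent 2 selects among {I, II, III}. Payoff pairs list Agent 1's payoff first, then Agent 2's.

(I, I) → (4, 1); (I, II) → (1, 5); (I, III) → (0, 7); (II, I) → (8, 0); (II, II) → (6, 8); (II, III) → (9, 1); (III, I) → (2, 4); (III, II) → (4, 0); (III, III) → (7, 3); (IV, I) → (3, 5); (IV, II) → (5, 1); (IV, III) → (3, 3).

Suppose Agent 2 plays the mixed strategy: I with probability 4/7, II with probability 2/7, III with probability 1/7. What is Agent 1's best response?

II

Agent 1's best reply maximizes expected payoff against the mix.
I: (4/7)·4 + (2/7)·1 + (1/7)·0 = 18/7
II: (4/7)·8 + (2/7)·6 + (1/7)·9 = 53/7
III: (4/7)·2 + (2/7)·4 + (1/7)·7 = 23/7
IV: (4/7)·3 + (2/7)·5 + (1/7)·3 = 25/7
Highest expected payoff is 53/7, from II.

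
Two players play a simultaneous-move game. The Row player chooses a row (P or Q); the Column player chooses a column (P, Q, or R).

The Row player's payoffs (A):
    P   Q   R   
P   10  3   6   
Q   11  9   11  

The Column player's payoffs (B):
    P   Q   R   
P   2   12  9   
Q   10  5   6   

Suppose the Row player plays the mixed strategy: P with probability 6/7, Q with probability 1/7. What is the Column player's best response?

Q

Compute the Column player's expected payoff from each pure strategy against the given mix.
P: (6/7)·2 + (1/7)·10 = 22/7
Q: (6/7)·12 + (1/7)·5 = 11
R: (6/7)·9 + (1/7)·6 = 60/7
Highest expected payoff is 11, from Q.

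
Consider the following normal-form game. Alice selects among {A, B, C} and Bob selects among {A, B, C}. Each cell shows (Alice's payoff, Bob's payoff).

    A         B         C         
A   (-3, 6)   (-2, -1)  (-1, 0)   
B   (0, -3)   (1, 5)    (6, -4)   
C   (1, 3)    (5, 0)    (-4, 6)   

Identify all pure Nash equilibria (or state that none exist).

None

Check mutual best responses: a cell is a NE iff neither player can gain by unilaterally deviating.
Alice's best responses — vs A: C (payoff 1); vs B: C (payoff 5); vs C: B (payoff 6).
Bob's best responses — vs A: A (payoff 6); vs B: B (payoff 5); vs C: C (payoff 6).
No cell has both players best-responding. For instance, Alice's best reply to C is B, but against B Bob prefers B over C.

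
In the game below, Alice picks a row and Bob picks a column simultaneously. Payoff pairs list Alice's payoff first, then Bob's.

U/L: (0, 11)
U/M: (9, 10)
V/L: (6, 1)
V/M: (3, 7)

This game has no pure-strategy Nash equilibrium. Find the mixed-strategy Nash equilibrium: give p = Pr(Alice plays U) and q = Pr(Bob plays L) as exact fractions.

Each player's mixing probability is pinned down by making the *other* player indifferent.
Bob indifferent between L and M: p·11 + (1−p)·1 = p·10 + (1−p)·7 ⟹ 1 + 10p = 7 + 3p ⟹ p = 6/7.
Alice indifferent between U and V: q·0 + (1−q)·9 = q·6 + (1−q)·3 ⟹ 9 + (-9)q = 3 + 3q ⟹ q = 1/2.

p = 6/7, q = 1/2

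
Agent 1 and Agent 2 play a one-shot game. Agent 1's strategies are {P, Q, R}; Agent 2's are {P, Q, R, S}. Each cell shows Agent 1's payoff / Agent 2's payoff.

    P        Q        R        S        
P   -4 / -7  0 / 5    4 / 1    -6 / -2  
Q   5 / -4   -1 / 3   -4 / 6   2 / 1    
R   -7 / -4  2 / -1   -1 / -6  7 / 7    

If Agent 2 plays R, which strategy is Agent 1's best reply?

With Agent 2 fixed at R, Agent 1's payoffs are: P → 4, Q → -4, R → -1.
The maximum is 4, achieved by P.

P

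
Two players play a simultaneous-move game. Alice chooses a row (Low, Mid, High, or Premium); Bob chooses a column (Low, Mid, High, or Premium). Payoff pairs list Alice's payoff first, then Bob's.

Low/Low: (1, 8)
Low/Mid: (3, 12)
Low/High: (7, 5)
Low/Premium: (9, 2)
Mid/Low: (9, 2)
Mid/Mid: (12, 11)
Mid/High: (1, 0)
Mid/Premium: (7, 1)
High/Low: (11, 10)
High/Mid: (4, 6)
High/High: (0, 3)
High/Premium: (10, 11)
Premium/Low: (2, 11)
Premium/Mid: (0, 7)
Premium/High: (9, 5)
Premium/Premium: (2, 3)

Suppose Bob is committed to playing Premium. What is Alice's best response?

With Bob fixed at Premium, Alice's payoffs are: Low → 9, Mid → 7, High → 10, Premium → 2.
The maximum is 10, achieved by High.

High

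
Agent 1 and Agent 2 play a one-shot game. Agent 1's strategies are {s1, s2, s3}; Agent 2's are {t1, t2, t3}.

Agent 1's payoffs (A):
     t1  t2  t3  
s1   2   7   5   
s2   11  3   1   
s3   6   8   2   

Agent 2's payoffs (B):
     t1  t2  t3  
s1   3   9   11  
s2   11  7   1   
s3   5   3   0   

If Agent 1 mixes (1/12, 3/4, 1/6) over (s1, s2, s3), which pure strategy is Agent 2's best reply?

t1

Compute Agent 2's expected payoff from each pure strategy against the given mix.
t1: (1/12)·3 + (3/4)·11 + (1/6)·5 = 28/3
t2: (1/12)·9 + (3/4)·7 + (1/6)·3 = 13/2
t3: (1/12)·11 + (3/4)·1 + (1/6)·0 = 5/3
Highest expected payoff is 28/3, from t1.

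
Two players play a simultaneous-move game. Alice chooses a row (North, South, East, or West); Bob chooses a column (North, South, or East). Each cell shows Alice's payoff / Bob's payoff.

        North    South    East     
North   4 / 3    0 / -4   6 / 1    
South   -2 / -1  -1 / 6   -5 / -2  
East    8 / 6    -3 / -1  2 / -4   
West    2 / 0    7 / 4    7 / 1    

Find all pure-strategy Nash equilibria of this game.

A profile is a Nash equilibrium when each player is best-responding to the other.
Alice's best responses — vs North: East (payoff 8); vs South: West (payoff 7); vs East: West (payoff 7).
Bob's best responses — vs North: North (payoff 3); vs South: South (payoff 6); vs East: North (payoff 6); vs West: South (payoff 4).
Mutual best responses occur at (East, North) and (West, South); at each, neither player gains by switching.

(East, North) and (West, South)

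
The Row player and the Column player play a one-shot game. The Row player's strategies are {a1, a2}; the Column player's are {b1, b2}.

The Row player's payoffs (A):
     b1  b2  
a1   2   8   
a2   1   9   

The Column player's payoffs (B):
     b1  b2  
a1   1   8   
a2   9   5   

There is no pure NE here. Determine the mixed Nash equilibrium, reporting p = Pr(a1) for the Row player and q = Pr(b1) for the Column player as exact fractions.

p = 4/11, q = 1/2

Each player's mixing probability is pinned down by making the *other* player indifferent.
The Column player indifferent between b1 and b2: p·1 + (1−p)·9 = p·8 + (1−p)·5 ⟹ 9 + (-8)p = 5 + 3p ⟹ p = 4/11.
The Row player indifferent between a1 and a2: q·2 + (1−q)·8 = q·1 + (1−q)·9 ⟹ 8 + (-6)q = 9 + (-8)q ⟹ q = 1/2.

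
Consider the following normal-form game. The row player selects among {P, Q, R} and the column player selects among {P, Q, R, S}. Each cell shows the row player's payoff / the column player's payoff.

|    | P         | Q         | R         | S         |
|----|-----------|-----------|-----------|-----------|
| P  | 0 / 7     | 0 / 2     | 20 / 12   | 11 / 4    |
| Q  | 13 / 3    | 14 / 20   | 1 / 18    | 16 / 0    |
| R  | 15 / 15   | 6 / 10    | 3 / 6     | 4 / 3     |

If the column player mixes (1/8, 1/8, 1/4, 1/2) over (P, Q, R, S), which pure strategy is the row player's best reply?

Q

Compute the row player's expected payoff from each pure strategy against the given mix.
P: (1/8)·0 + (1/8)·0 + (1/4)·20 + (1/2)·11 = 21/2
Q: (1/8)·13 + (1/8)·14 + (1/4)·1 + (1/2)·16 = 93/8
R: (1/8)·15 + (1/8)·6 + (1/4)·3 + (1/2)·4 = 43/8
Highest expected payoff is 93/8, from Q.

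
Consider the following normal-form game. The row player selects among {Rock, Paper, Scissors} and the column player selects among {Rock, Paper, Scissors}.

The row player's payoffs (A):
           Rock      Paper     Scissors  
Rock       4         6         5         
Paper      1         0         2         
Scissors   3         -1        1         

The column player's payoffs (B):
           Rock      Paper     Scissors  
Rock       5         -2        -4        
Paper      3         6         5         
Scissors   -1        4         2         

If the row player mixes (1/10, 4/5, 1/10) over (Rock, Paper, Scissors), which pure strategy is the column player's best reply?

Paper

Compute the column player's expected payoff from each pure strategy against the given mix.
Rock: (1/10)·5 + (4/5)·3 + (1/10)·(-1) = 14/5
Paper: (1/10)·(-2) + (4/5)·6 + (1/10)·4 = 5
Scissors: (1/10)·(-4) + (4/5)·5 + (1/10)·2 = 19/5
Highest expected payoff is 5, from Paper.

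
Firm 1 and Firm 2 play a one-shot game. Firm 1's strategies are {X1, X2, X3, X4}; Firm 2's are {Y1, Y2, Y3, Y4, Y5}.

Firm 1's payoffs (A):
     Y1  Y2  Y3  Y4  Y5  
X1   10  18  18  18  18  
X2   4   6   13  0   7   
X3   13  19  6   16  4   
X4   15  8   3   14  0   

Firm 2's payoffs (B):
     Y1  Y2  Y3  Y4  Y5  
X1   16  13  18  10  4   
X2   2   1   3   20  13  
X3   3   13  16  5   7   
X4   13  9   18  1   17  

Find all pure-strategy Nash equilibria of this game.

Find each player's best response to every opponent strategy; NE are the intersections.
Firm 1's best responses — vs Y1: X4 (payoff 15); vs Y2: X3 (payoff 19); vs Y3: X1 (payoff 18); vs Y4: X1 (payoff 18); vs Y5: X1 (payoff 18).
Firm 2's best responses — vs X1: Y3 (payoff 18); vs X2: Y4 (payoff 20); vs X3: Y3 (payoff 16); vs X4: Y3 (payoff 18).
The only mutual best response is (X1, Y3); neither player gains by switching there.

(X1, Y3)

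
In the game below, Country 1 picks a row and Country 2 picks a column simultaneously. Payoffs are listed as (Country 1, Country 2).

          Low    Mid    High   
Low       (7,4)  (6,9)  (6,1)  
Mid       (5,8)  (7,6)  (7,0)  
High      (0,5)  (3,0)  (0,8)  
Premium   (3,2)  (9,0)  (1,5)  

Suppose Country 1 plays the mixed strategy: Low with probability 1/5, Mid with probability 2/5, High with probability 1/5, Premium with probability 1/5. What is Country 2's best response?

Country 2's best reply maximizes expected payoff against the mix.
Low: (1/5)·4 + (2/5)·8 + (1/5)·5 + (1/5)·2 = 27/5
Mid: (1/5)·9 + (2/5)·6 + (1/5)·0 + (1/5)·0 = 21/5
High: (1/5)·1 + (2/5)·0 + (1/5)·8 + (1/5)·5 = 14/5
Highest expected payoff is 27/5, from Low.

Low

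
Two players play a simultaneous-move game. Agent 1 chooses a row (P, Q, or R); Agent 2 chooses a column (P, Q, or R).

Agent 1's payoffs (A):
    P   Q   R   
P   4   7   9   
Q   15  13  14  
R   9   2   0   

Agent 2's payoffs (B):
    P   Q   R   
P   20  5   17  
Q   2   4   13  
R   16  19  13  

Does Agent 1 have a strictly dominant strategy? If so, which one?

Q

A strategy is strictly dominant if it gives Agent 1 a strictly higher payoff than every other strategy, against every choice by the opponent.
Q strictly dominates: vs P: 15 > each of {4, 9}; vs Q: 13 > each of {7, 2}; vs R: 14 > each of {9, 0}.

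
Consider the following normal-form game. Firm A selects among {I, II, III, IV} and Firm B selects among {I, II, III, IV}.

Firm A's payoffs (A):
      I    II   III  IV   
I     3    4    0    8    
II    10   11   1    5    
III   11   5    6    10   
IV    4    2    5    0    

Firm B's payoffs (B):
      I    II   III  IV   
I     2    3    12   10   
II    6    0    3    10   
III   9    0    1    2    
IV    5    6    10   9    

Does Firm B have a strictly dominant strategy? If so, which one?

Check whether one of Firm B's strategies beats all alternatives regardless of what the opponent does.
I is not dominant: against I, II gives 3 > 2.
II is not dominant: against I, III gives 12 > 3.
III is not dominant: against II, I gives 6 > 3.
IV is not dominant: against I, III gives 12 > 10.
No single strategy is best against every opponent action.

None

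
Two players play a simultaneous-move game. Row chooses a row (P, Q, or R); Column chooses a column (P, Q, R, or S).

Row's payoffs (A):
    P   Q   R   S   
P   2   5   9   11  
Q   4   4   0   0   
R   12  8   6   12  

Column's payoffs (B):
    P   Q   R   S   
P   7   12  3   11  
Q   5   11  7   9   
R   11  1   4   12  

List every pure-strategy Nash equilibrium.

A profile is a Nash equilibrium when each player is best-responding to the other.
Row's best responses — vs P: R (payoff 12); vs Q: R (payoff 8); vs R: P (payoff 9); vs S: R (payoff 12).
Column's best responses — vs P: Q (payoff 12); vs Q: Q (payoff 11); vs R: S (payoff 12).
The only mutual best response is (R, S); neither player gains by switching there.

(R, S)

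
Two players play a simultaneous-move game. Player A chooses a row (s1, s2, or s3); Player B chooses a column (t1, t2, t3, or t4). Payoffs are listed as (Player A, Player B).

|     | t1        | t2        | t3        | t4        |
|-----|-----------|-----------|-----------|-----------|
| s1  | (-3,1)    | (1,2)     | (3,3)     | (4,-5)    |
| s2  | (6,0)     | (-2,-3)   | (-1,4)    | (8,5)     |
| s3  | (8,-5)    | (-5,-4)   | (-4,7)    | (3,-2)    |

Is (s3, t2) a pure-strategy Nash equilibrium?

Holding Player B at t2: Player A gets -5 from s3 but could get 1 by switching to s1. Player A has a profitable deviation.

No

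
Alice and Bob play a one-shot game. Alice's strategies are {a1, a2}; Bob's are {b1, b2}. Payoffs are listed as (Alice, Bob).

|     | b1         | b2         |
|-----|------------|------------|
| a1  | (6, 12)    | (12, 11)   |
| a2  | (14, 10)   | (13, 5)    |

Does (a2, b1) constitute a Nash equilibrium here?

Yes

Holding Bob at b1: Alice gets 14 from a2, versus 6 from a1. No profitable deviation for Alice.
Holding Alice at a2: Bob gets 10 from b1, versus 5 from b2. No profitable deviation for Bob either.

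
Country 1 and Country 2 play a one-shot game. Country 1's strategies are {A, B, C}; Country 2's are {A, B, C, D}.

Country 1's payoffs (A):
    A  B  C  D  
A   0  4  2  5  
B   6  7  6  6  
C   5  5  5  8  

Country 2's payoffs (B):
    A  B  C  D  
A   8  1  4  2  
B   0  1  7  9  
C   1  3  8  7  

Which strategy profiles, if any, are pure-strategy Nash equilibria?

A profile is a Nash equilibrium when each player is best-responding to the other.
Country 1's best responses — vs A: B (payoff 6); vs B: B (payoff 7); vs C: B (payoff 6); vs D: C (payoff 8).
Country 2's best responses — vs A: A (payoff 8); vs B: D (payoff 9); vs C: C (payoff 8).
No cell has both players best-responding. For instance, Country 1's best reply to C is B, but against B Country 2 prefers D over C.

No pure-strategy Nash equilibrium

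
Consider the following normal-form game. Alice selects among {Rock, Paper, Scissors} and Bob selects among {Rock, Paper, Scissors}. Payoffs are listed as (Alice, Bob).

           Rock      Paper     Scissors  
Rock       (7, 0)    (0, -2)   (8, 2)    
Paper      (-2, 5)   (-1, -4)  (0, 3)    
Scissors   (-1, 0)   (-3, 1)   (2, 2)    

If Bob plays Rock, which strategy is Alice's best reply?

Rock

With Bob fixed at Rock, Alice's payoffs are: Rock → 7, Paper → -2, Scissors → -1.
The maximum is 7, achieved by Rock.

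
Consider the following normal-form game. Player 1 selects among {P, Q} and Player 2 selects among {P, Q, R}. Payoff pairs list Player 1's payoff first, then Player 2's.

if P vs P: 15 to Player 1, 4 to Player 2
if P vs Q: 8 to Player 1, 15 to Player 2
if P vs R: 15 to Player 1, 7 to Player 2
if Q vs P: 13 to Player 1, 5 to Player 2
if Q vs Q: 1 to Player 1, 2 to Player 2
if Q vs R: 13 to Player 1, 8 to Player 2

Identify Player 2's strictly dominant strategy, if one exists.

No strictly dominant strategy

A strategy is strictly dominant if it gives Player 2 a strictly higher payoff than every other strategy, against every choice by the opponent.
P is not dominant: against P, Q gives 15 > 4.
Q is not dominant: against Q, P gives 5 > 2.
R is not dominant: against P, Q gives 15 > 7.
No single strategy is best against every opponent action.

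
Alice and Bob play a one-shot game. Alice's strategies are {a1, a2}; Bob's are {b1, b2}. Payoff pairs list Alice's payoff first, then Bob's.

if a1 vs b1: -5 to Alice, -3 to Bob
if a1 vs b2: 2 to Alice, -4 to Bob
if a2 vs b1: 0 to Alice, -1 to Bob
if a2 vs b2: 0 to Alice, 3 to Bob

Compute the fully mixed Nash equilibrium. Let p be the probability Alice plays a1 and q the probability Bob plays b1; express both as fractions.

p = 4/5, q = 2/7

In a mixed NE each player is indifferent between their pure strategies, so the opponent's mix sets the indifference.
Bob indifferent between b1 and b2: p·(-3) + (1−p)·(-1) = p·(-4) + (1−p)·3 ⟹ (-1) + (-2)p = 3 + (-7)p ⟹ p = 4/5.
Alice indifferent between a1 and a2: q·(-5) + (1−q)·2 = q·0 + (1−q)·0 ⟹ 2 + (-7)q = 0 + 0q ⟹ q = 2/7.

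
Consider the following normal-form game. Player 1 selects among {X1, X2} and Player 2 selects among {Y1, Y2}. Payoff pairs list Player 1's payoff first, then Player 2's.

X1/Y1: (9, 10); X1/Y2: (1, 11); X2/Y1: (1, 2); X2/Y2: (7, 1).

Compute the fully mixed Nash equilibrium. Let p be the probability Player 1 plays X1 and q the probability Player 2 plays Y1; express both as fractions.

In a mixed NE each player is indifferent between their pure strategies, so the opponent's mix sets the indifference.
Player 2 indifferent between Y1 and Y2: p·10 + (1−p)·2 = p·11 + (1−p)·1 ⟹ 2 + 8p = 1 + 10p ⟹ p = 1/2.
Player 1 indifferent between X1 and X2: q·9 + (1−q)·1 = q·1 + (1−q)·7 ⟹ 1 + 8q = 7 + (-6)q ⟹ q = 3/7.

p = 1/2, q = 3/7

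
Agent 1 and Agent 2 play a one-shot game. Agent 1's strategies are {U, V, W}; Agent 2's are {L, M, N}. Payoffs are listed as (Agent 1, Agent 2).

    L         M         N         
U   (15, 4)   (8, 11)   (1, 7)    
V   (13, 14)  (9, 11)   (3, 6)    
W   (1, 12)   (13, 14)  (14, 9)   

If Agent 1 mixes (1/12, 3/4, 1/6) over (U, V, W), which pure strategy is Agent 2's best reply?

L

Compute Agent 2's expected payoff from each pure strategy against the given mix.
L: (1/12)·4 + (3/4)·14 + (1/6)·12 = 77/6
M: (1/12)·11 + (3/4)·11 + (1/6)·14 = 23/2
N: (1/12)·7 + (3/4)·6 + (1/6)·9 = 79/12
Highest expected payoff is 77/6, from L.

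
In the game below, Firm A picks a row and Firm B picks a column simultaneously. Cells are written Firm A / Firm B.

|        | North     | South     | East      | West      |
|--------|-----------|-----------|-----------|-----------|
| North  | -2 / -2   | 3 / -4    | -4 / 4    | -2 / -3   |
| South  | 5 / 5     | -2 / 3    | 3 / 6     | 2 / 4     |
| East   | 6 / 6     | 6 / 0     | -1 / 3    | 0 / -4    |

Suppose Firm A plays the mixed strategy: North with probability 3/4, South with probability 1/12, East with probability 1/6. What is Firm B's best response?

East

Firm B's best reply maximizes expected payoff against the mix.
North: (3/4)·(-2) + (1/12)·5 + (1/6)·6 = -1/12
South: (3/4)·(-4) + (1/12)·3 + (1/6)·0 = -11/4
East: (3/4)·4 + (1/12)·6 + (1/6)·3 = 4
West: (3/4)·(-3) + (1/12)·4 + (1/6)·(-4) = -31/12
Highest expected payoff is 4, from East.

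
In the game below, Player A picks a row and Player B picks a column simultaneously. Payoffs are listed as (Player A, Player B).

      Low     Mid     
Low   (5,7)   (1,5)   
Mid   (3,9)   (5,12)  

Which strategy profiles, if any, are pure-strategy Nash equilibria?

A profile is a Nash equilibrium when each player is best-responding to the other.
Player A's best responses — vs Low: Low (payoff 5); vs Mid: Mid (payoff 5).
Player B's best responses — vs Low: Low (payoff 7); vs Mid: Mid (payoff 12).
Mutual best responses occur at (Low, Low) and (Mid, Mid); at each, neither player gains by switching.

(Low, Low) and (Mid, Mid)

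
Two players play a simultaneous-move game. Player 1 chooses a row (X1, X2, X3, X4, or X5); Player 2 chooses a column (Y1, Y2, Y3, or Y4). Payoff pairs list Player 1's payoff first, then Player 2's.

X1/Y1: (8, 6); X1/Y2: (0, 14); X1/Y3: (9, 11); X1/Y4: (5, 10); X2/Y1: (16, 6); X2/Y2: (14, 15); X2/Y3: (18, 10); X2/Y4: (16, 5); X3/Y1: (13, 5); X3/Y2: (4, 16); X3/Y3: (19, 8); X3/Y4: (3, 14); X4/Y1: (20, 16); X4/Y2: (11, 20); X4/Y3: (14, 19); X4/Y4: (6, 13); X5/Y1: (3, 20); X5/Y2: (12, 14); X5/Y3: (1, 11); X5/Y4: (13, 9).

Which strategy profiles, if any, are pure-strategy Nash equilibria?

(X2, Y2)

Find each player's best response to every opponent strategy; NE are the intersections.
Player 1's best responses — vs Y1: X4 (payoff 20); vs Y2: X2 (payoff 14); vs Y3: X3 (payoff 19); vs Y4: X2 (payoff 16).
Player 2's best responses — vs X1: Y2 (payoff 14); vs X2: Y2 (payoff 15); vs X3: Y2 (payoff 16); vs X4: Y2 (payoff 20); vs X5: Y1 (payoff 20).
The only mutual best response is (X2, Y2); neither player gains by switching there.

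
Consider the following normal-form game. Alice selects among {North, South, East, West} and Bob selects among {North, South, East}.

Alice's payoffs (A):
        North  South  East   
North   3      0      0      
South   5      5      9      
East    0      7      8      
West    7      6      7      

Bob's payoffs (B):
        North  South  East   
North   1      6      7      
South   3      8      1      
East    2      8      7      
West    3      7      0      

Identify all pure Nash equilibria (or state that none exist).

Check mutual best responses: a cell is a NE iff neither player can gain by unilaterally deviating.
Alice's best responses — vs North: West (payoff 7); vs South: East (payoff 7); vs East: South (payoff 9).
Bob's best responses — vs North: East (payoff 7); vs South: South (payoff 8); vs East: South (payoff 8); vs West: South (payoff 7).
The only mutual best response is (East, South); neither player gains by switching there.

(East, South)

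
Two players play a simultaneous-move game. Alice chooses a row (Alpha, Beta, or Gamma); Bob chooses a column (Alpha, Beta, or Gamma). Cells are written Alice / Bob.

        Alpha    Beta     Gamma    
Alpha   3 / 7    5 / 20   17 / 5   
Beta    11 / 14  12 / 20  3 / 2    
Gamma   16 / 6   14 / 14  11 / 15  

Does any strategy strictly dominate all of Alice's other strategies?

No strictly dominant strategy

Check whether one of Alice's strategies beats all alternatives regardless of what the opponent does.
Alpha is not dominant: against Alpha, Beta gives 11 > 3.
Beta is not dominant: against Alpha, Gamma gives 16 > 11.
Gamma is not dominant: against Gamma, Alpha gives 17 > 11.
No single strategy is best against every opponent action.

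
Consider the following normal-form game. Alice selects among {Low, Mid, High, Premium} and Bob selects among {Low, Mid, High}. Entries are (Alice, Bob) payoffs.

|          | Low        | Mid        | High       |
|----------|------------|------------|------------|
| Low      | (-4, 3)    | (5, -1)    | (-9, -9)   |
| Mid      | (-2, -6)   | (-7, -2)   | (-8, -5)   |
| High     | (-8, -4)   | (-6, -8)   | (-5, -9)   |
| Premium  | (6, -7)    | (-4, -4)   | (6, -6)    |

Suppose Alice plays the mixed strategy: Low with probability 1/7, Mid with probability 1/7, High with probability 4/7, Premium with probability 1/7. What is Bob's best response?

Low

Compute Bob's expected payoff from each pure strategy against the given mix.
Low: (1/7)·3 + (1/7)·(-6) + (4/7)·(-4) + (1/7)·(-7) = -26/7
Mid: (1/7)·(-1) + (1/7)·(-2) + (4/7)·(-8) + (1/7)·(-4) = -39/7
High: (1/7)·(-9) + (1/7)·(-5) + (4/7)·(-9) + (1/7)·(-6) = -8
Highest expected payoff is -26/7, from Low.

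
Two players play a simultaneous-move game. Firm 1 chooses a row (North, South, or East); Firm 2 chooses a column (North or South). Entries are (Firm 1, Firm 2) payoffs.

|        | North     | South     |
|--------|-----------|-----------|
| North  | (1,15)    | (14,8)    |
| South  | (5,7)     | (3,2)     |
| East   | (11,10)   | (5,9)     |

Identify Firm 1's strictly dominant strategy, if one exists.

A strategy is strictly dominant if it gives Firm 1 a strictly higher payoff than every other strategy, against every choice by the opponent.
North is not dominant: against North, South gives 5 > 1.
South is not dominant: against North, East gives 11 > 5.
East is not dominant: against South, North gives 14 > 5.
No single strategy is best against every opponent action.

None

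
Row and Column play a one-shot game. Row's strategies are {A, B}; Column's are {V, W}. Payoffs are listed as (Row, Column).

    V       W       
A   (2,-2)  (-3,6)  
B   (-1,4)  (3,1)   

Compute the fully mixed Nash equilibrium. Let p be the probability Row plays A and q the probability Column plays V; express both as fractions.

In a mixed NE each player is indifferent between their pure strategies, so the opponent's mix sets the indifference.
Column indifferent between V and W: p·(-2) + (1−p)·4 = p·6 + (1−p)·1 ⟹ 4 + (-6)p = 1 + 5p ⟹ p = 3/11.
Row indifferent between A and B: q·2 + (1−q)·(-3) = q·(-1) + (1−q)·3 ⟹ (-3) + 5q = 3 + (-4)q ⟹ q = 2/3.

p = 3/11, q = 2/3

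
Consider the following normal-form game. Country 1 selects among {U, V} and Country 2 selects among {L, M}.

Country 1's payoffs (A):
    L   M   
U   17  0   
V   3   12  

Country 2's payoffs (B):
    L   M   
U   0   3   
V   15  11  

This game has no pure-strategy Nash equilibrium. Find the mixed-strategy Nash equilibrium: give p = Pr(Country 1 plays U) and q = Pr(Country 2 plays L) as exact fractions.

p = 4/7, q = 6/13

Each player's mixing probability is pinned down by making the *other* player indifferent.
Country 2 indifferent between L and M: p·0 + (1−p)·15 = p·3 + (1−p)·11 ⟹ 15 + (-15)p = 11 + (-8)p ⟹ p = 4/7.
Country 1 indifferent between U and V: q·17 + (1−q)·0 = q·3 + (1−q)·12 ⟹ 0 + 17q = 12 + (-9)q ⟹ q = 6/13.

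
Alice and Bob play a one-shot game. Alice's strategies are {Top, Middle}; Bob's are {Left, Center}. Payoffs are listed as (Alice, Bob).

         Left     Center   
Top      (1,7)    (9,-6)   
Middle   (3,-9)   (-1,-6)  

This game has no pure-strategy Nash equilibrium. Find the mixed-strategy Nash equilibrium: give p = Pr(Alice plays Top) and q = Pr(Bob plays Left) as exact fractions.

In a mixed NE each player is indifferent between their pure strategies, so the opponent's mix sets the indifference.
Bob indifferent between Left and Center: p·7 + (1−p)·(-9) = p·(-6) + (1−p)·(-6) ⟹ (-9) + 16p = (-6) + 0p ⟹ p = 3/16.
Alice indifferent between Top and Middle: q·1 + (1−q)·9 = q·3 + (1−q)·(-1) ⟹ 9 + (-8)q = (-1) + 4q ⟹ q = 5/6.

p = 3/16, q = 5/6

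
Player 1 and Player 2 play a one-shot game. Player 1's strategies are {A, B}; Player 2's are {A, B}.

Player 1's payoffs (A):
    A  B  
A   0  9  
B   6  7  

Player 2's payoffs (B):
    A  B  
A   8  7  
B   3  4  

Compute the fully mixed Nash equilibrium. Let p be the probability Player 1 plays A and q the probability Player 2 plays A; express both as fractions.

p = 1/2, q = 1/4

Each player's mixing probability is pinned down by making the *other* player indifferent.
Player 2 indifferent between A and B: p·8 + (1−p)·3 = p·7 + (1−p)·4 ⟹ 3 + 5p = 4 + 3p ⟹ p = 1/2.
Player 1 indifferent between A and B: q·0 + (1−q)·9 = q·6 + (1−q)·7 ⟹ 9 + (-9)q = 7 + (-1)q ⟹ q = 1/4.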